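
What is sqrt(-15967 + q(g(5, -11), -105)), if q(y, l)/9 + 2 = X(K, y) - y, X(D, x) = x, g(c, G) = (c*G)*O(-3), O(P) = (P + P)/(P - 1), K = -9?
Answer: I*sqrt(15985) ≈ 126.43*I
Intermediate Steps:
O(P) = 2*P/(-1 + P) (O(P) = (2*P)/(-1 + P) = 2*P/(-1 + P))
g(c, G) = 3*G*c/2 (g(c, G) = (c*G)*(2*(-3)/(-1 - 3)) = (G*c)*(2*(-3)/(-4)) = (G*c)*(2*(-3)*(-1/4)) = (G*c)*(3/2) = 3*G*c/2)
q(y, l) = -18 (q(y, l) = -18 + 9*(y - y) = -18 + 9*0 = -18 + 0 = -18)
sqrt(-15967 + q(g(5, -11), -105)) = sqrt(-15967 - 18) = sqrt(-15985) = I*sqrt(15985)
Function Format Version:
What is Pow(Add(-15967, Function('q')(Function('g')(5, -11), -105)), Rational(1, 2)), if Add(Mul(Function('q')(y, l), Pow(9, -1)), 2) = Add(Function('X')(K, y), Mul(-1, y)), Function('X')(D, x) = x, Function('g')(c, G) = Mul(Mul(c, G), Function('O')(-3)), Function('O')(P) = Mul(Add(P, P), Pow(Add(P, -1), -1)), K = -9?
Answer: Mul(I, Pow(15985, Rational(1, 2))) ≈ Mul(126.43, I)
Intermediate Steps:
Function('O')(P) = Mul(2, P, Pow(Add(-1, P), -1)) (Function('O')(P) = Mul(Mul(2, P), Pow(Add(-1, P), -1)) = Mul(2, P, Pow(Add(-1, P), -1)))
Function('g')(c, G) = Mul(Rational(3, 2), G, c) (Function('g')(c, G) = Mul(Mul(c, G), Mul(2, -3, Pow(Add(-1, -3), -1))) = Mul(Mul(G, c), Mul(2, -3, Pow(-4, -1))) = Mul(Mul(G, c), Mul(2, -3, Rational(-1, 4))) = Mul(Mul(G, c), Rational(3, 2)) = Mul(Rational(3, 2), G, c))
Function('q')(y, l) = -18 (Function('q')(y, l) = Add(-18, Mul(9, Add(y, Mul(-1, y)))) = Add(-18, Mul(9, 0)) = Add(-18, 0) = -18)
Pow(Add(-15967, Function('q')(Function('g')(5, -11), -105)), Rational(1, 2)) = Pow(Add(-15967, -18), Rational(1, 2)) = Pow(-15985, Rational(1, 2)) = Mul(I, Pow(15985, Rational(1, 2)))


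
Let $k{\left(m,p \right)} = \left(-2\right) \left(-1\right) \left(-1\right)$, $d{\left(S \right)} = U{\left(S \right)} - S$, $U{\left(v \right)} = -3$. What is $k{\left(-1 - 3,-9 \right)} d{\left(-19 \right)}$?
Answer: $-32$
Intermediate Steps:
$d{\left(S \right)} = -3 - S$
$k{\left(m,p \right)} = -2$ ($k{\left(m,p \right)} = 2 \left(-1\right) = -2$)
$k{\left(-1 - 3,-9 \right)} d{\left(-19 \right)} = - 2 \left(-3 - -19\right) = - 2 \left(-3 + 19\right) = \left(-2\right) 16 = -32$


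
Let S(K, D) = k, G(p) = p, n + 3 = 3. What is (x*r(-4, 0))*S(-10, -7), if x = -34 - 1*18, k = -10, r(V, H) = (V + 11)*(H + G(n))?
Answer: 0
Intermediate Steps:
n = 0 (n = -3 + 3 = 0)
r(V, H) = H*(11 + V) (r(V, H) = (V + 11)*(H + 0) = (11 + V)*H = H*(11 + V))
x = -52 (x = -34 - 18 = -52)
S(K, D) = -10
(x*r(-4, 0))*S(-10, -7) = -0*(11 - 4)*(-10) = -0*7*(-10) = -52*0*(-10) = 0*(-10) = 0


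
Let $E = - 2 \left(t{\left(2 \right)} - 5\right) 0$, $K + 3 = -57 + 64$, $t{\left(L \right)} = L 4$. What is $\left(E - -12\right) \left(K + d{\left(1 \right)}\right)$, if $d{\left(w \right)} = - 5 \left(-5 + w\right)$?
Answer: $288$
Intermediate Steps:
$t{\left(L \right)} = 4 L$
$d{\left(w \right)} = 25 - 5 w$
$K = 4$ ($K = -3 + \left(-57 + 64\right) = -3 + 7 = 4$)
$E = 0$ ($E = - 2 \left(4 \cdot 2 - 5\right) 0 = - 2 \left(8 - 5\right) 0 = \left(-2\right) 3 \cdot 0 = \left(-6\right) 0 = 0$)
$\left(E - -12\right) \left(K + d{\left(1 \right)}\right) = \left(0 - -12\right) \left(4 + \left(25 - 5\right)\right) = \left(0 + 12\right) \left(4 + \left(25 - 5\right)\right) = 12 \left(4 + 20\right) = 12 \cdot 24 = 288$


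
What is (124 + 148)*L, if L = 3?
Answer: 816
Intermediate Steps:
(124 + 148)*L = (124 + 148)*3 = 272*3 = 816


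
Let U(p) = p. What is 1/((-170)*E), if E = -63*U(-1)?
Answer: -1/10710 ≈ -9.3371e-5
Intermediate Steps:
E = 63 (E = -63*(-1) = 63)
1/((-170)*E) = 1/(-170*63) = -1/170*1/63 = -1/10710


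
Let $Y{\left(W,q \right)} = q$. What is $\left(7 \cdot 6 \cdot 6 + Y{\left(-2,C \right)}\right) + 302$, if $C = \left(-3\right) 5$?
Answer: $539$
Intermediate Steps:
$C = -15$
$\left(7 \cdot 6 \cdot 6 + Y{\left(-2,C \right)}\right) + 302 = \left(7 \cdot 6 \cdot 6 - 15\right) + 302 = \left(7 \cdot 36 - 15\right) + 302 = \left(252 - 15\right) + 302 = 237 + 302 = 539$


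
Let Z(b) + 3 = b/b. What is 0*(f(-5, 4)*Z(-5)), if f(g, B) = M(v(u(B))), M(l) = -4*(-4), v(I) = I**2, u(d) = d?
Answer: 0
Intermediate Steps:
M(l) = 16
f(g, B) = 16
Z(b) = -2 (Z(b) = -3 + b/b = -3 + 1 = -2)
0*(f(-5, 4)*Z(-5)) = 0*(16*(-2)) = 0*(-32) = 0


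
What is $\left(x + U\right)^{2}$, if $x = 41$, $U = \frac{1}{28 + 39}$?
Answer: $\frac{7551504}{4489} \approx 1682.2$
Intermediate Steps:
$U = \frac{1}{67} \approx 0.014925$
$\left(x + U\right)^{2} = \left(41 + \frac{1}{67}\right)^{2} = \left(\frac{2748}{67}\right)^{2} = \frac{7551504}{4489}$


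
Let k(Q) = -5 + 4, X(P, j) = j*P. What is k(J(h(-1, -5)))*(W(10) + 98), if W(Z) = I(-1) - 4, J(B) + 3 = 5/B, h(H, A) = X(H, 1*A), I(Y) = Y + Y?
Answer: -92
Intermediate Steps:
I(Y) = 2*Y
X(P, j) = P*j
h(H, A) = A*H (h(H, A) = H*(1*A) = H*A = A*H)
J(B) = -3 + 5/B
k(Q) = -1
W(Z) = -6 (W(Z) = 2*(-1) - 4 = -2 - 4 = -6)
k(J(h(-1, -5)))*(W(10) + 98) = -(-6 + 98) = -1*92 = -92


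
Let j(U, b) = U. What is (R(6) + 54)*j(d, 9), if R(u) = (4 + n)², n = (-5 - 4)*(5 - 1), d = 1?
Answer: 1078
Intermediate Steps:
n = -36 (n = -9*4 = -36)
R(u) = 1024 (R(u) = (4 - 36)² = (-32)² = 1024)
(R(6) + 54)*j(d, 9) = (1024 + 54)*1 = 1078*1 = 1078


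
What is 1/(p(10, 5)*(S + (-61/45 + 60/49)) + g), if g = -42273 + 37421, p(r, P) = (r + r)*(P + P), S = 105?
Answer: 441/7109708 ≈ 6.2028e-5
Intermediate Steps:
p(r, P) = 4*P*r (p(r, P) = (2*r)*(2*P) = 4*P*r)
g = -4852
1/(p(10, 5)*(S + (-61/45 + 60/49)) + g) = 1/((4*5*10)*(105 + (-61/45 + 60/49)) - 4852) = 1/(200*(105 + (-61*1/45 + 60*(1/49))) - 4852) = 1/(200*(105 + (-61/45 + 60/49)) - 4852) = 1/(200*(105 - 289/2205) - 4852) = 1/(200*(231236/2205) - 4852) = 1/(9249440/441 - 4852) = 1/(7109708/441) = 441/7109708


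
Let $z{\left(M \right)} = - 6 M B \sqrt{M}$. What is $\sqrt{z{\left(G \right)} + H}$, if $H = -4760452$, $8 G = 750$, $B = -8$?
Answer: $\sqrt{-4760452 + 11250 \sqrt{15}} \approx 2171.8 i$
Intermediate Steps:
$G = \frac{375}{4}$ ($G = \frac{1}{8} \cdot 750 = \frac{375}{4} \approx 93.75$)
$z{\left(M \right)} = 48 M^{\frac{3}{2}}$ ($z{\left(M \right)} = - 6 M \left(- 8 \sqrt{M}\right) = 48 M^{\frac{3}{2}}$)
$\sqrt{z{\left(G \right)} + H} = \sqrt{48 \left(\frac{375}{4}\right)^{\frac{3}{2}} - 4760452} = \sqrt{48 \frac{1875 \sqrt{15}}{8} - 4760452} = \sqrt{11250 \sqrt{15} - 4760452} = \sqrt{-4760452 + 11250 \sqrt{15}}$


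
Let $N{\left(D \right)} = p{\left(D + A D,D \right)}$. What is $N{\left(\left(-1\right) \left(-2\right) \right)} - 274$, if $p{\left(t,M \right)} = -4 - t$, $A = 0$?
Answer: $-280$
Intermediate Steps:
$N{\left(D \right)} = -4 - D$ ($N{\left(D \right)} = -4 - \left(D + 0 D\right) = -4 - \left(D + 0\right) = -4 - D$)
$N{\left(\left(-1\right) \left(-2\right) \right)} - 274 = \left(-4 - \left(-1\right) \left(-2\right)\right) - 274 = \left(-4 - 2\right) - 274 = -6 - 274 = -280$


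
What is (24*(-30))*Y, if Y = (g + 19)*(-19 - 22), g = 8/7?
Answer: 4162320/7 ≈ 5.9462e+5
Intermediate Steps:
g = 8/7 (g = 8*(⅐) = 8/7 ≈ 1.1429)
Y = -5781/7 (Y = (8/7 + 19)*(-19 - 22) = (141/7)*(-41) = -5781/7 ≈ -825.86)
(24*(-30))*Y = (24*(-30))*(-5781/7) = -720*(-5781/7) = 4162320/7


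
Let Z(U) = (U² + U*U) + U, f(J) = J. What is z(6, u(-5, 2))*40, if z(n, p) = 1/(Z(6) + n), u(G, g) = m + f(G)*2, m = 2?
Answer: 10/21 ≈ 0.47619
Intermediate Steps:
Z(U) = U + 2*U² (Z(U) = (U² + U²) + U = 2*U² + U = U + 2*U²)
u(G, g) = 2 + 2*G (u(G, g) = 2 + G*2 = 2 + 2*G)
z(n, p) = 1/(78 + n) (z(n, p) = 1/(6*(1 + 2*6) + n) = 1/(6*(1 + 12) + n) = 1/(6*13 + n) = 1/(78 + n))
z(6, u(-5, 2))*40 = 40/(78 + 6) = 40/84 = (1/84)*40 = 10/21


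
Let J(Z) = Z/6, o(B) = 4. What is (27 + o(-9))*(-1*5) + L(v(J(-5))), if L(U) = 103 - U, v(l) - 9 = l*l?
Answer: -2221/36 ≈ -61.694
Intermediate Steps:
J(Z) = Z/6 (J(Z) = Z*(1/6) = Z/6)
v(l) = 9 + l**2 (v(l) = 9 + l*l = 9 + l**2)
(27 + o(-9))*(-1*5) + L(v(J(-5))) = (27 + 4)*(-1*5) + (103 - (9 + ((1/6)*(-5))**2)) = 31*(-5) + (103 - (9 + (-5/6)**2)) = -155 + (103 - (9 + 25/36)) = -155 + (103 - 1*349/36) = -155 + (103 - 349/36) = -155 + 3359/36 = -2221/36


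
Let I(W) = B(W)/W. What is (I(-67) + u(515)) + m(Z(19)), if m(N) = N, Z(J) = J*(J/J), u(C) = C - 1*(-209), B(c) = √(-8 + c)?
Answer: 743 - 5*I*√3/67 ≈ 743.0 - 0.12926*I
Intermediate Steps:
u(C) = 209 + C (u(C) = C + 209 = 209 + C)
Z(J) = J (Z(J) = J*1 = J)
I(W) = √(-8 + W)/W
(I(-67) + u(515)) + m(Z(19)) = (√(-8 - 67)/(-67) + (209 + 515)) + 19 = (-5*I*√3/67 + 724) + 19 = (724 - 5*I*√3/67) + 19 = 743 - 5*I*√3/67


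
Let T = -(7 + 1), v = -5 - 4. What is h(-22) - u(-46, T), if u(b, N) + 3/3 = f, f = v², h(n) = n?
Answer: -102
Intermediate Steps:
v = -9
T = -8 (T = -1*8 = -8)
f = 81 (f = (-9)² = 81)
u(b, N) = 80 (u(b, N) = -1 + 81 = 80)
h(-22) - u(-46, T) = -22 - 1*80 = -22 - 80 = -102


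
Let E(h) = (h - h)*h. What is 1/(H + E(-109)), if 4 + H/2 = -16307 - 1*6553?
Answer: -1/45728 ≈ -2.1868e-5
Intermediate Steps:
E(h) = 0 (E(h) = 0*h = 0)
H = -45728 (H = -8 + 2*(-16307 - 1*6553) = -8 + 2*(-16307 - 6553) = -8 + 2*(-22860) = -8 - 45720 = -45728)
1/(H + E(-109)) = 1/(-45728 + 0) = 1/(-45728) = -1/45728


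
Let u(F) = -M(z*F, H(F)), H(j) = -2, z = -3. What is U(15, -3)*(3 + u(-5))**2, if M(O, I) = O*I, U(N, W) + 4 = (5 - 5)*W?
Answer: -4356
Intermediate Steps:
U(N, W) = -4 (U(N, W) = -4 + (5 - 5)*W = -4 + 0*W = -4 + 0 = -4)
M(O, I) = I*O
u(F) = -6*F (u(F) = -(-2)*(-3*F) = -6*F)
U(15, -3)*(3 + u(-5))**2 = -4*(3 - 6*(-5))**2 = -4*(3 + 30)**2 = -4*33**2 = -4*1089 = -4356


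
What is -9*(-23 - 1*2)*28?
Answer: 6300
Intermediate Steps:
-9*(-23 - 1*2)*28 = -9*(-23 - 2)*28 = -9*(-25)*28 = 225*28 = 6300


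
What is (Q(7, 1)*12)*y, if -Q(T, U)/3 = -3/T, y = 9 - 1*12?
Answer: -324/7 ≈ -46.286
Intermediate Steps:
y = -3 (y = 9 - 12 = -3)
Q(T, U) = 9/T (Q(T, U) = -(-9)/T = 9/T)
(Q(7, 1)*12)*y = ((9/7)*12)*(-3) = (108/7)*(-3) = -324/7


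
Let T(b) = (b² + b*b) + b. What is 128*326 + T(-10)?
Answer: 41918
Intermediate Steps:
T(b) = b + 2*b² (T(b) = (b² + b²) + b = 2*b² + b = b + 2*b²)
128*326 + T(-10) = 128*326 - 10*(1 + 2*(-10)) = 41728 - 10*(1 - 20) = 41728 - 10*(-19) = 41728 + 190 = 41918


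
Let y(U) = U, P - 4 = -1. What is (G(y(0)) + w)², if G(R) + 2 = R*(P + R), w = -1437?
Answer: 2070721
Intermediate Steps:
P = 3 (P = 4 - 1 = 3)
G(R) = -2 + R*(3 + R)
(G(y(0)) + w)² = ((-2 + 0² + 3*0) - 1437)² = ((-2 + 0 + 0) - 1437)² = (-2 - 1437)² = (-1439)² = 2070721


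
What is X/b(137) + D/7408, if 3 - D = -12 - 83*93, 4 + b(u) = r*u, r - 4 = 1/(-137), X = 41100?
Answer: 51444727/670424 ≈ 76.735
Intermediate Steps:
r = 547/137 (r = 4 + 1/(-137) = 4 - 1/137 = 547/137 ≈ 3.9927)
b(u) = -4 + 547*u/137
D = 7734 (D = 3 - (-12 - 83*93) = 3 - (-12 - 7719) = 3 - 1*(-7731) = 3 + 7731 = 7734)
X/b(137) + D/7408 = 41100/(-4 + (547/137)*137) + 7734/7408 = 41100/(-4 + 547) + 7734*(1/7408) = 41100/543 + 3867/3704 = 41100*(1/543) + 3867/3704 = 13700/181 + 3867/3704 = 51444727/670424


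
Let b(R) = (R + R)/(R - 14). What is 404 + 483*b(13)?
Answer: -12154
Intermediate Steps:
b(R) = 2*R/(-14 + R) (b(R) = (2*R)/(-14 + R) = 2*R/(-14 + R))
404 + 483*b(13) = 404 + 483*(2*13/(-14 + 13)) = 404 + 483*(2*13/(-1)) = 404 + 483*(2*13*(-1)) = 404 + 483*(-26) = 404 - 12558 = -12154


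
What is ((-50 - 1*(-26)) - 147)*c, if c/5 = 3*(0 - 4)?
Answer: 10260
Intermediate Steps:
c = -60 (c = 5*(3*(0 - 4)) = 5*(3*(-4)) = 5*(-12) = -60)
((-50 - 1*(-26)) - 147)*c = ((-50 - 1*(-26)) - 147)*(-60) = ((-50 + 26) - 147)*(-60) = (-24 - 147)*(-60) = -171*(-60) = 10260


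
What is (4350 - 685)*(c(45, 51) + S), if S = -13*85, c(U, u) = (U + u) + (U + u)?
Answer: -3346145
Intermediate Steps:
c(U, u) = 2*U + 2*u
S = -1105
(4350 - 685)*(c(45, 51) + S) = (4350 - 685)*((2*45 + 2*51) - 1105) = 3665*((90 + 102) - 1105) = 3665*(192 - 1105) = 3665*(-913) = -3346145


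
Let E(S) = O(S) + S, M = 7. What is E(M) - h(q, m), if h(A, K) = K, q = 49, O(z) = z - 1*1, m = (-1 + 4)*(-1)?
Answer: 16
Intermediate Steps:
m = -3 (m = 3*(-1) = -3)
O(z) = -1 + z (O(z) = z - 1 = -1 + z)
E(S) = -1 + 2*S (E(S) = (-1 + S) + S = -1 + 2*S)
E(M) - h(q, m) = (-1 + 2*7) - 1*(-3) = (-1 + 14) + 3 = 13 + 3 = 16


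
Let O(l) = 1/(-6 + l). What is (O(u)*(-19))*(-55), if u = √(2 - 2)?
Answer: -1045/6 ≈ -174.17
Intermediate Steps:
u = 0 (u = √0 = 0)
(O(u)*(-19))*(-55) = (-19/(-6 + 0))*(-55) = (-19/(-6))*(-55) = -⅙*(-19)*(-55) = (19/6)*(-55) = -1045/6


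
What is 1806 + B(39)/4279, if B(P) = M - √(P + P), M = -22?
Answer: 702532/389 - √78/4279 ≈ 1806.0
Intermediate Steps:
B(P) = -22 - √2*√P (B(P) = -22 - √(P + P) = -22 - √(2*P) = -22 - √2*√P)
1806 + B(39)/4279 = 1806 + (-22 - √2*√39)/4279 = 1806 + (-22 - √78)*(1/4279) = 1806 + (-2/389 - √78/4279) = 702532/389 - √78/4279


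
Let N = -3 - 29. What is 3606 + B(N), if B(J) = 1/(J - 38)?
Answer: 252419/70 ≈ 3606.0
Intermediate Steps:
N = -32
B(J) = 1/(-38 + J)
3606 + B(N) = 3606 + 1/(-38 - 32) = 3606 + 1/(-70) = 3606 - 1/70 = 252419/70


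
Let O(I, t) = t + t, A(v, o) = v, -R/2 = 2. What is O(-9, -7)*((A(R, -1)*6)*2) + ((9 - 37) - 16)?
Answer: 628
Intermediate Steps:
R = -4 (R = -2*2 = -4)
O(I, t) = 2*t
O(-9, -7)*((A(R, -1)*6)*2) + ((9 - 37) - 16) = (2*(-7))*(-4*6*2) + ((9 - 37) - 16) = -(-336)*2 + (-28 - 16) = -14*(-48) - 44 = 672 - 44 = 628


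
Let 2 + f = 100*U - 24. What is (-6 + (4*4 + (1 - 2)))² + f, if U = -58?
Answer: -5745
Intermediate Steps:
f = -5826 (f = -2 + (100*(-58) - 24) = -2 + (-5800 - 24) = -2 - 5824 = -5826)
(-6 + (4*4 + (1 - 2)))² + f = (-6 + (4*4 + (1 - 2)))² - 5826 = (-6 + (16 - 1))² - 5826 = (-6 + 15)² - 5826 = 9² - 5826 = 81 - 5826 = -5745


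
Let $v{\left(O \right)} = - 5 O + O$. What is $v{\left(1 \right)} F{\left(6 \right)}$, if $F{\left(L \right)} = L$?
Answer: $-24$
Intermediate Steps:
$v{\left(O \right)} = - 4 O$
$v{\left(1 \right)} F{\left(6 \right)} = \left(-4\right) 1 \cdot 6 = \left(-4\right) 6 = -24$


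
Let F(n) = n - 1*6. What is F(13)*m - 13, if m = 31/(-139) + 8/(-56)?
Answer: -2163/139 ≈ -15.561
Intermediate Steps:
F(n) = -6 + n (F(n) = n - 6 = -6 + n)
m = -356/973 (m = 31*(-1/139) + 8*(-1/56) = -31/139 - ⅐ = -356/973 ≈ -0.36588)
F(13)*m - 13 = (-6 + 13)*(-356/973) - 13 = 7*(-356/973) - 13 = -356/139 - 13 = -2163/139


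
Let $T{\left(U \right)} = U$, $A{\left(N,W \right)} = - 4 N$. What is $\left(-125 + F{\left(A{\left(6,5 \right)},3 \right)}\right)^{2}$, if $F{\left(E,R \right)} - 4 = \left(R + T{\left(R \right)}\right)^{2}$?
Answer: $7225$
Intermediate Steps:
$F{\left(E,R \right)} = 4 + 4 R^{2}$ ($F{\left(E,R \right)} = 4 + \left(R + R\right)^{2} = 4 + \left(2 R\right)^{2} = 4 + 4 R^{2}$)
$\left(-125 + F{\left(A{\left(6,5 \right)},3 \right)}\right)^{2} = \left(-125 + \left(4 + 4 \cdot 3^{2}\right)\right)^{2} = \left(-125 + \left(4 + 4 \cdot 9\right)\right)^{2} = \left(-125 + \left(4 + 36\right)\right)^{2} = \left(-125 + 40\right)^{2} = \left(-85\right)^{2} = 7225$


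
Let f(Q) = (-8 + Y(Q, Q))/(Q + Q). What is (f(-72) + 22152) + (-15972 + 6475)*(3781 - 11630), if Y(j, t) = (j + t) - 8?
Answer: 671076955/9 ≈ 7.4564e+7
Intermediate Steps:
Y(j, t) = -8 + j + t
f(Q) = (-16 + 2*Q)/(2*Q) (f(Q) = (-8 + (-8 + Q + Q))/(Q + Q) = (-8 + (-8 + 2*Q))/((2*Q)) = (-16 + 2*Q)*(1/(2*Q)) = (-16 + 2*Q)/(2*Q))
(f(-72) + 22152) + (-15972 + 6475)*(3781 - 11630) = ((-8 - 72)/(-72) + 22152) + (-15972 + 6475)*(3781 - 11630) = (-1/72*(-80) + 22152) - 9497*(-7849) = (10/9 + 22152) + 74541953 = 199378/9 + 74541953 = 671076955/9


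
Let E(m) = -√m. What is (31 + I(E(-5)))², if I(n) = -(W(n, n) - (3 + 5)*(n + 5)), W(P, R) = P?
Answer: 4796 - 994*I*√5 ≈ 4796.0 - 2222.7*I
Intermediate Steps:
I(n) = 40 + 7*n (I(n) = -(n - (3 + 5)*(n + 5)) = -(n - 8*(5 + n)) = -(n - (40 + 8*n)) = -(n + (-40 - 8*n)) = -(-40 - 7*n) = 40 + 7*n)
(31 + I(E(-5)))² = (31 + (40 + 7*(-√(-5))))² = (31 + (40 + 7*(-I*√5)))² = (31 + (40 - 7*I*√5))² = (71 - 7*I*√5)²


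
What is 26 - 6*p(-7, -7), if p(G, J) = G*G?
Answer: -268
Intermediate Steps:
p(G, J) = G**2
26 - 6*p(-7, -7) = 26 - 6*(-7)**2 = 26 - 6*49 = 26 - 294 = -268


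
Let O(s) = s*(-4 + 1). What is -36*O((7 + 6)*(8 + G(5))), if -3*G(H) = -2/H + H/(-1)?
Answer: 68796/5 ≈ 13759.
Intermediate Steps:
G(H) = H/3 + 2/(3*H) (G(H) = -(-2/H + H/(-1))/3 = -(-2/H + H*(-1))/3 = -(-2/H - H)/3 = -(-H - 2/H)/3 = H/3 + 2/(3*H))
O(s) = -3*s (O(s) = s*(-3) = -3*s)
-36*O((7 + 6)*(8 + G(5))) = -(-108)*(7 + 6)*(8 + (⅓)*(2 + 5²)/5) = -(-108)*13*(8 + (⅓)*(⅕)*(2 + 25)) = -(-108)*13*(8 + (⅓)*(⅕)*27) = -(-108)*13*(8 + 9/5) = -(-108)*13*(49/5) = -(-108)*637/5 = -36*(-1911/5) = 68796/5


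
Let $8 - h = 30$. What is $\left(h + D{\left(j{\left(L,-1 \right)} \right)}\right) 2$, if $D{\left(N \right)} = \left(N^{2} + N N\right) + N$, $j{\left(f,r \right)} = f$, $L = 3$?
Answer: $-2$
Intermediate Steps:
$h = -22$ ($h = 8 - 30 = -22$)
$D{\left(N \right)} = N + 2 N^{2}$ ($D{\left(N \right)} = \left(N^{2} + N^{2}\right) + N = 2 N^{2} + N = N + 2 N^{2}$)
$\left(h + D{\left(j{\left(L,-1 \right)} \right)}\right) 2 = \left(-22 + 3 \left(1 + 2 \cdot 3\right)\right) 2 = \left(-22 + 3 \left(1 + 6\right)\right) 2 = \left(-22 + 3 \cdot 7\right) 2 = \left(-22 + 21\right) 2 = \left(-1\right) 2 = -2$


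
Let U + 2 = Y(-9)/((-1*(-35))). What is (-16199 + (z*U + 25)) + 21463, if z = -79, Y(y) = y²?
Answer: 184246/35 ≈ 5264.2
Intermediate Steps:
U = 11/35 (U = -2 + (-9)²/((-1*(-35))) = -2 + 81/35 = 11/35 ≈ 0.31429)
(-16199 + (z*U + 25)) + 21463 = (-16199 + (-79*11/35 + 25)) + 21463 = (-16199 + (-869/35 + 25)) + 21463 = (-16199 + 6/35) + 21463 = -566959/35 + 21463 = 184246/35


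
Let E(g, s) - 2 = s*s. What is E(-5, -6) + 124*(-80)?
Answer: -9882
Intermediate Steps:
E(g, s) = 2 + s² (E(g, s) = 2 + s*s = 2 + s²)
E(-5, -6) + 124*(-80) = (2 + (-6)²) + 124*(-80) = (2 + 36) - 9920 = 38 - 9920 = -9882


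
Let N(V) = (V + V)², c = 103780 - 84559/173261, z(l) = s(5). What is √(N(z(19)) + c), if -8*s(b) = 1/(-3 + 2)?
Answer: √49846365947381817/693044 ≈ 322.15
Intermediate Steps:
s(b) = ⅛ (s(b) = -1/(8*(-3 + 2)) = -⅛/(-1) = -⅛*(-1) = ⅛)
z(l) = ⅛
c = 17980942021/173261 (c = 103780 - 84559*1/173261 = 103780 - 84559/173261 = 17980942021/173261 ≈ 1.0378e+5)
N(V) = 4*V² (N(V) = (2*V)² = 4*V²)
√(N(z(19)) + c) = √(4*(⅛)² + 17980942021/173261) = √(4*(1/64) + 17980942021/173261) = √(1/16 + 17980942021/173261) = √(287695245597/2772176) = √49846365947381817/693044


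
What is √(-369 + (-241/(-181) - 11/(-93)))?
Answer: I*√104145316509/16833 ≈ 19.172*I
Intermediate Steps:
√(-369 + (-241/(-181) - 11/(-93))) = √(-369 + (-241*(-1/181) - 11*(-1/93))) = √(-369 + (241/181 + 11/93)) = √(-369 + 24404/16833) = √(-6186973/16833) = I*√104145316509/16833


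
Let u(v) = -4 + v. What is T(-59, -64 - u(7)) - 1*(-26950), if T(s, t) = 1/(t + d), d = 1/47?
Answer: 84838553/3148 ≈ 26950.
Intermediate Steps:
d = 1/47 ≈ 0.021277
T(s, t) = 1/(1/47 + t) (T(s, t) = 1/(t + 1/47) = 1/(1/47 + t))
T(-59, -64 - u(7)) - 1*(-26950) = 47/(1 + 47*(-64 - (-4 + 7))) - 1*(-26950) = 47/(1 + 47*(-64 - 1*3)) + 26950 = 47/(1 + 47*(-64 - 3)) + 26950 = 47/(1 + 47*(-67)) + 26950 = 47/(1 - 3149) + 26950 = 47/(-3148) + 26950 = 47*(-1/3148) + 26950 = -47/3148 + 26950 = 84838553/3148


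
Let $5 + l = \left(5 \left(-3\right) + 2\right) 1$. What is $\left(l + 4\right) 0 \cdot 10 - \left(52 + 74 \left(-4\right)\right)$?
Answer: $244$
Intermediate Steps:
$l = -18$ ($l = -5 + \left(5 \left(-3\right) + 2\right) 1 = -5 + \left(-15 + 2\right) 1 = -5 - 13 = -18$)
$\left(l + 4\right) 0 \cdot 10 - \left(52 + 74 \left(-4\right)\right) = \left(-18 + 4\right) 0 \cdot 10 - \left(52 + 74 \left(-4\right)\right) = \left(-14\right) 0 \cdot 10 - \left(52 - 296\right) = 0 \cdot 10 - -244 = 0 + 244 = 244$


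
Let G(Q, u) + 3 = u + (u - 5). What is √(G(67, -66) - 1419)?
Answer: I*√1559 ≈ 39.484*I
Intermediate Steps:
G(Q, u) = -8 + 2*u (G(Q, u) = -3 + (u + (u - 5)) = -3 + (u + (-5 + u)) = -3 + (-5 + 2*u) = -8 + 2*u)
√(G(67, -66) - 1419) = √((-8 + 2*(-66)) - 1419) = √((-8 - 132) - 1419) = √(-140 - 1419) = √(-1559) = I*√1559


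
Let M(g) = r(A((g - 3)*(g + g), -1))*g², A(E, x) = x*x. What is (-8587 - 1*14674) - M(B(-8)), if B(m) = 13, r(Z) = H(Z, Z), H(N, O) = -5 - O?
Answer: -22247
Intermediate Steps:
A(E, x) = x²
r(Z) = -5 - Z
M(g) = -6*g² (M(g) = (-5 - 1*(-1)²)*g² = (-5 - 1*1)*g² = (-5 - 1)*g² = -6*g²)
(-8587 - 1*14674) - M(B(-8)) = (-8587 - 1*14674) - (-6)*13² = (-8587 - 14674) - (-6)*169 = -23261 - 1*(-1014) = -23261 + 1014 = -22247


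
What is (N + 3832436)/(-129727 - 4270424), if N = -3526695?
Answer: -305741/4400151 ≈ -0.069484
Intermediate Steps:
(N + 3832436)/(-129727 - 4270424) = (-3526695 + 3832436)/(-129727 - 4270424) = 305741/(-4400151) = 305741*(-1/4400151) = -305741/4400151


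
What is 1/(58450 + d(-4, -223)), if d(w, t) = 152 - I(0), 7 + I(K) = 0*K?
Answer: 1/58609 ≈ 1.7062e-5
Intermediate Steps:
I(K) = -7 (I(K) = -7 + 0*K = -7 + 0 = -7)
d(w, t) = 159 (d(w, t) = 152 - 1*(-7) = 152 + 7 = 159)
1/(58450 + d(-4, -223)) = 1/(58450 + 159) = 1/58609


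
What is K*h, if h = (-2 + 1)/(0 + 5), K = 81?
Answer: -81/5 ≈ -16.200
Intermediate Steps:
h = -1/5 ≈ -0.20000
K*h = 81*(-1/5) = -81/5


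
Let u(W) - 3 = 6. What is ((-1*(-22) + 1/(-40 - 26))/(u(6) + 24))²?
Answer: 2105401/4743684 ≈ 0.44383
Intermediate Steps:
u(W) = 9 (u(W) = 3 + 6 = 9)
((-1*(-22) + 1/(-40 - 26))/(u(6) + 24))² = ((-1*(-22) + 1/(-40 - 26))/(9 + 24))² = ((22 + 1/(-66))/33)² = ((22 - 1/66)*(1/33))² = ((1451/66)*(1/33))² = (1451/2178)² = 2105401/4743684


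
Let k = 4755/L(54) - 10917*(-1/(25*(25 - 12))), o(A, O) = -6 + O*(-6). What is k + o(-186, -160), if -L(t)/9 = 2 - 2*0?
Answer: 1410677/1950 ≈ 723.42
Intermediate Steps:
L(t) = -18 (L(t) = -9*(2 - 2*0) = -9*(2 + 0) = -9*2 = -18)
o(A, O) = -6 - 6*O
k = -449623/1950 (k = 4755/(-18) - 10917*(-1/(25*(25 - 12))) = 4755*(-1/18) - 10917/((-25*13)) = -1585/6 - 10917/(-325) = -1585/6 - 10917*(-1/325) = -1585/6 + 10917/325 = -449623/1950 ≈ -230.58)
k + o(-186, -160) = -449623/1950 + (-6 - 6*(-160)) = -449623/1950 + (-6 + 960) = -449623/1950 + 954 = 1410677/1950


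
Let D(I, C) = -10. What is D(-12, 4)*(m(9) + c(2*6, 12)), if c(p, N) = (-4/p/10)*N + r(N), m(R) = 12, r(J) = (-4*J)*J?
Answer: 5644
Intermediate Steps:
r(J) = -4*J**2
c(p, N) = -4*N**2 - 2*N/(5*p) (c(p, N) = (-4/p/10)*N - 4*N**2 = (-4/p*(1/10))*N - 4*N**2 = (-2/(5*p))*N - 4*N**2 = -2*N/(5*p) - 4*N**2 = -4*N**2 - 2*N/(5*p))
D(-12, 4)*(m(9) + c(2*6, 12)) = -10*(12 + (-4*12**2 - 2/5*12/2*6)) = -10*(12 + (-4*144 - 2/5*12/12)) = -10*(12 + (-576 - 2/5*12*1/12)) = -10*(12 + (-576 - 2/5)) = -10*(12 - 2882/5) = -10*(-2822/5) = 5644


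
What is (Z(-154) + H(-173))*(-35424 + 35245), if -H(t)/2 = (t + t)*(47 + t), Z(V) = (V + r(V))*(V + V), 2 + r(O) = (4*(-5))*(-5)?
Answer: 12519976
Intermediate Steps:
r(O) = 98 (r(O) = -2 + (4*(-5))*(-5) = -2 - 20*(-5) = -2 + 100 = 98)
Z(V) = 2*V*(98 + V) (Z(V) = (V + 98)*(V + V) = (98 + V)*(2*V) = 2*V*(98 + V))
H(t) = -4*t*(47 + t) (H(t) = -2*(t + t)*(47 + t) = -2*2*t*(47 + t) = -4*t*(47 + t))
(Z(-154) + H(-173))*(-35424 + 35245) = (2*(-154)*(98 - 154) - 4*(-173)*(47 - 173))*(-35424 + 35245) = (2*(-154)*(-56) - 4*(-173)*(-126))*(-179) = (17248 - 87192)*(-179) = -69944*(-179) = 12519976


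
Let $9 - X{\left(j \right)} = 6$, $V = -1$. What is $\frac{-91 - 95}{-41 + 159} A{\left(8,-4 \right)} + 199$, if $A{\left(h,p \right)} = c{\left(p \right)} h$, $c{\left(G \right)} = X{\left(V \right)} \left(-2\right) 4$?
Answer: $\frac{29597}{59} \approx 501.64$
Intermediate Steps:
$X{\left(j \right)} = 3$ ($X{\left(j \right)} = 9 - 6 = 3$)
$c{\left(G \right)} = -24$ ($c{\left(G \right)} = 3 \left(-2\right) 4 = \left(-6\right) 4 = -24$)
$A{\left(h,p \right)} = - 24 h$
$\frac{-91 - 95}{-41 + 159} A{\left(8,-4 \right)} + 199 = \frac{-91 - 95}{-41 + 159} \left(\left(-24\right) 8\right) + 199 = - \frac{186}{118} \left(-192\right) + 199 = \left(-186\right) \frac{1}{118} \left(-192\right) + 199 = \left(- \frac{93}{59}\right) \left(-192\right) + 199 = \frac{17856}{59} + 199 = \frac{29597}{59}$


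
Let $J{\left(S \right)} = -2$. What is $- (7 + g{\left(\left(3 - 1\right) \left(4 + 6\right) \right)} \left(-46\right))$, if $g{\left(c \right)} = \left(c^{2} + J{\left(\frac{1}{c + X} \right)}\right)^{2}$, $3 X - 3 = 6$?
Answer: $7286577$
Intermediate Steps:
$X = 3$ ($X = 1 + \frac{1}{3} \cdot 6 = 1 + 2 = 3$)
$g{\left(c \right)} = \left(-2 + c^{2}\right)^{2}$ ($g{\left(c \right)} = \left(c^{2} - 2\right)^{2} = \left(-2 + c^{2}\right)^{2}$)
$- (7 + g{\left(\left(3 - 1\right) \left(4 + 6\right) \right)} \left(-46\right)) = - (7 + \left(-2 + \left(\left(3 - 1\right) \left(4 + 6\right)\right)^{2}\right)^{2} \left(-46\right)) = - (7 + \left(-2 + \left(2 \cdot 10\right)^{2}\right)^{2} \left(-46\right)) = - (7 + \left(-2 + 20^{2}\right)^{2} \left(-46\right)) = - (7 + \left(-2 + 400\right)^{2} \left(-46\right)) = - (7 + 398^{2} \left(-46\right)) = - (7 + 158404 \left(-46\right)) = - (7 - 7286584) = \left(-1\right) \left(-7286577\right) = 7286577$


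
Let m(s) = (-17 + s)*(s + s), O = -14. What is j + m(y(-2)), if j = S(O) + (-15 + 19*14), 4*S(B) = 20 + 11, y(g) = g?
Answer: 1339/4 ≈ 334.75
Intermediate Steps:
S(B) = 31/4 (S(B) = (20 + 11)/4 = (¼)*31 = 31/4)
j = 1035/4 (j = 31/4 + (-15 + 19*14) = 31/4 + (-15 + 266) = 31/4 + 251 = 1035/4 ≈ 258.75)
m(s) = 2*s*(-17 + s) (m(s) = (-17 + s)*(2*s) = 2*s*(-17 + s))
j + m(y(-2)) = 1035/4 + 2*(-2)*(-17 - 2) = 1035/4 + 2*(-2)*(-19) = 1035/4 + 76 = 1339/4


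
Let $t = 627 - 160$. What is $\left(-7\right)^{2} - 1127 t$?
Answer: $-526260$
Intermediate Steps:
$t = 467$
$\left(-7\right)^{2} - 1127 t = \left(-7\right)^{2} - 526309 = 49 - 526309 = -526260$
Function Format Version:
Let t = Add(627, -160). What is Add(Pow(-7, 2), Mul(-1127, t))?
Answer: -526260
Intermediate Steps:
t = 467
Add(Pow(-7, 2), Mul(-1127, t)) = Add(Pow(-7, 2), Mul(-1127, 467)) = Add(49, -526309) = -526260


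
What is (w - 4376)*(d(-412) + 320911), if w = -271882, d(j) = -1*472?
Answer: -88523837262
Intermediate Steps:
d(j) = -472
(w - 4376)*(d(-412) + 320911) = (-271882 - 4376)*(-472 + 320911) = -276258*320439 = -88523837262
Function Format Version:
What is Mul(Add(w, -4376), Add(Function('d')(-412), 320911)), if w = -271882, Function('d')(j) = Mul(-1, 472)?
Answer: -88523837262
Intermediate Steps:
Function('d')(j) = -472
Mul(Add(w, -4376), Add(Function('d')(-412), 320911)) = Mul(Add(-271882, -4376), Add(-472, 320911)) = Mul(-276258, 320439) = -88523837262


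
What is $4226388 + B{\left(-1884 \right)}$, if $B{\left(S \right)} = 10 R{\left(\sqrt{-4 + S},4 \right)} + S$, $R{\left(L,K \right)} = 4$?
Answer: $4224544$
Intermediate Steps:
$B{\left(S \right)} = 40 + S$ ($B{\left(S \right)} = 10 \cdot 4 + S = 40 + S$)
$4226388 + B{\left(-1884 \right)} = 4226388 + \left(40 - 1884\right) = 4226388 - 1844 = 4224544$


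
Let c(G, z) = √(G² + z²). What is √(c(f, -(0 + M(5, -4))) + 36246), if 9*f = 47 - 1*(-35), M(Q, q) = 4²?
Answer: √(326214 + 2*√6865)/3 ≈ 190.43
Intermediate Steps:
M(Q, q) = 16
f = 82/9 (f = (47 - 1*(-35))/9 = (47 + 35)/9 = (⅑)*82 = 82/9 ≈ 9.1111)
√(c(f, -(0 + M(5, -4))) + 36246) = √(√((82/9)² + (-(0 + 16))²) + 36246) = √(√(6724/81 + (-1*16)²) + 36246) = √(√(6724/81 + (-16)²) + 36246) = √(√(6724/81 + 256) + 36246) = √(√(27460/81) + 36246) = √(2*√6865/9 + 36246) = √(36246 + 2*√6865/9)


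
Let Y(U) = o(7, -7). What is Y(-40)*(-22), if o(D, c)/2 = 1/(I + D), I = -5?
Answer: -22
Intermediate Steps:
o(D, c) = 2/(-5 + D)
Y(U) = 1 (Y(U) = 2/(-5 + 7) = 2/2 = 2*(½) = 1)
Y(-40)*(-22) = 1*(-22) = -22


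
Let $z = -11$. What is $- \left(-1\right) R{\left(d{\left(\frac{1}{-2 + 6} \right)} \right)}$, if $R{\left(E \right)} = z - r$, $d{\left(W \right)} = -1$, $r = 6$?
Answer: $-17$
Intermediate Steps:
$R{\left(E \right)} = -17$ ($R{\left(E \right)} = -11 - 6 = -17$)
$- \left(-1\right) R{\left(d{\left(\frac{1}{-2 + 6} \right)} \right)} = - \left(-1\right) \left(-17\right) = \left(-1\right) 17 = -17$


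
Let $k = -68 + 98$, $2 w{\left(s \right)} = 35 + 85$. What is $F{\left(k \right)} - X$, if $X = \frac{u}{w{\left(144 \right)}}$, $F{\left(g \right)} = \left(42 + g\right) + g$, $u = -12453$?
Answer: $\frac{6191}{20} \approx 309.55$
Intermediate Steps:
$w{\left(s \right)} = 60$ ($w{\left(s \right)} = \frac{35 + 85}{2} = \frac{1}{2} \cdot 120 = 60$)
$k = 30$
$F{\left(g \right)} = 42 + 2 g$
$X = - \frac{4151}{20}$ ($X = - \frac{12453}{60} = \left(-12453\right) \frac{1}{60} = - \frac{4151}{20} \approx -207.55$)
$F{\left(k \right)} - X = \left(42 + 2 \cdot 30\right) - - \frac{4151}{20} = \left(42 + 60\right) + \frac{4151}{20} = 102 + \frac{4151}{20} = \frac{6191}{20}$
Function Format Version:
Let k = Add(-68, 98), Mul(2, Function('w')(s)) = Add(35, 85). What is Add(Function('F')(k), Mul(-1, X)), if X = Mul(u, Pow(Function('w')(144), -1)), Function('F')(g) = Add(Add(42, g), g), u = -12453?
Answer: Rational(6191, 20) ≈ 309.55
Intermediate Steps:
Function('w')(s) = 60 (Function('w')(s) = Mul(Rational(1, 2), Add(35, 85)) = Mul(Rational(1, 2), 120) = 60)
k = 30
Function('F')(g) = Add(42, Mul(2, g))
X = Rational(-4151, 20) (X = Mul(-12453, Pow(60, -1)) = Mul(-12453, Rational(1, 60)) = Rational(-4151, 20) ≈ -207.55)
Add(Function('F')(k), Mul(-1, X)) = Add(Add(42, Mul(2, 30)), Mul(-1, Rational(-4151, 20))) = Add(Add(42, 60), Rational(4151, 20)) = Add(102, Rational(4151, 20)) = Rational(6191, 20)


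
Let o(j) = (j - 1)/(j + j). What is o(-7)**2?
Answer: 16/49 ≈ 0.32653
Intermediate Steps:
o(j) = (-1 + j)/(2*j) (o(j) = (-1 + j)/((2*j)) = (-1 + j)*(1/(2*j)) = (-1 + j)/(2*j))
o(-7)**2 = ((1/2)*(-1 - 7)/(-7))**2 = ((1/2)*(-1/7)*(-8))**2 = (4/7)**2 = 16/49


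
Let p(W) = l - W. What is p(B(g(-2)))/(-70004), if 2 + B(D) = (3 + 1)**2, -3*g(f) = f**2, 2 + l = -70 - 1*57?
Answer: 13/6364 ≈ 0.0020427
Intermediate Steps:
l = -129 (l = -2 + (-70 - 1*57) = -2 + (-70 - 57) = -2 - 127 = -129)
g(f) = -f**2/3
B(D) = 14 (B(D) = -2 + (3 + 1)**2 = -2 + 4**2 = -2 + 16 = 14)
p(W) = -129 - W
p(B(g(-2)))/(-70004) = (-129 - 1*14)/(-70004) = (-129 - 14)*(-1/70004) = -143*(-1/70004) = 13/6364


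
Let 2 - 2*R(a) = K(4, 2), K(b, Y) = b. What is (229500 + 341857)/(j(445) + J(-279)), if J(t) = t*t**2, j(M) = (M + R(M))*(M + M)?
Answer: -571357/21322479 ≈ -0.026796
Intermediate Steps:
R(a) = -1 (R(a) = 1 - 1/2*4 = 1 - 2 = -1)
j(M) = 2*M*(-1 + M) (j(M) = (M - 1)*(M + M) = (-1 + M)*(2*M) = 2*M*(-1 + M))
J(t) = t**3
(229500 + 341857)/(j(445) + J(-279)) = (229500 + 341857)/(2*445*(-1 + 445) + (-279)**3) = 571357/(2*445*444 - 21717639) = 571357/(395160 - 21717639) = 571357/(-21322479) = 571357*(-1/21322479) = -571357/21322479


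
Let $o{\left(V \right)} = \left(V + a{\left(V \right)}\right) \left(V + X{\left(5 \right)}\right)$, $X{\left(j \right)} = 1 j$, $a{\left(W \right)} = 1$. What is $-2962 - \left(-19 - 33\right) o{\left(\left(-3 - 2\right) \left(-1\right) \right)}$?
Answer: $158$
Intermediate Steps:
$X{\left(j \right)} = j$
$o{\left(V \right)} = \left(1 + V\right) \left(5 + V\right)$ ($o{\left(V \right)} = \left(V + 1\right) \left(V + 5\right) = \left(1 + V\right) \left(5 + V\right)$)
$-2962 - \left(-19 - 33\right) o{\left(\left(-3 - 2\right) \left(-1\right) \right)} = -2962 - \left(-19 - 33\right) \left(5 + \left(\left(-3 - 2\right) \left(-1\right)\right)^{2} + 6 \left(-3 - 2\right) \left(-1\right)\right) = -2962 - - 52 \left(5 + \left(\left(-5\right) \left(-1\right)\right)^{2} + 6 \left(\left(-5\right) \left(-1\right)\right)\right) = -2962 - - 52 \left(5 + 5^{2} + 6 \cdot 5\right) = -2962 - - 52 \left(5 + 25 + 30\right) = -2962 - \left(-52\right) 60 = -2962 - -3120 = -2962 + 3120 = 158$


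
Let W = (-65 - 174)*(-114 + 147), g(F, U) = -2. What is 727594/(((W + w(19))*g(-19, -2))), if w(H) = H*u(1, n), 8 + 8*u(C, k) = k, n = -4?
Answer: 727594/15831 ≈ 45.960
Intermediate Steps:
u(C, k) = -1 + k/8
w(H) = -3*H/2 (w(H) = H*(-1 + (⅛)*(-4)) = H*(-1 - ½) = H*(-3/2) = -3*H/2)
W = -7887 (W = -239*33 = -7887)
727594/(((W + w(19))*g(-19, -2))) = 727594/(((-7887 - 3/2*19)*(-2))) = 727594/(((-7887 - 57/2)*(-2))) = 727594/((-15831/2*(-2))) = 727594/15831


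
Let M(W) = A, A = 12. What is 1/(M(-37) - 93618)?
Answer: -1/93606 ≈ -1.0683e-5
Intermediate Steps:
M(W) = 12
1/(M(-37) - 93618) = 1/(12 - 93618) = 1/(-93606) = -1/93606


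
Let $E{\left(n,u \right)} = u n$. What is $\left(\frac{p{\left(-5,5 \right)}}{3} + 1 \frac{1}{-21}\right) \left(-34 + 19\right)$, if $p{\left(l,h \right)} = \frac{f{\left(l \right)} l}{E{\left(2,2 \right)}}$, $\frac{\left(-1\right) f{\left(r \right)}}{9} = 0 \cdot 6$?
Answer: $\frac{5}{7} \approx 0.71429$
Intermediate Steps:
$E{\left(n,u \right)} = n u$
$f{\left(r \right)} = 0$ ($f{\left(r \right)} = - 9 \cdot 0 \cdot 6 = \left(-9\right) 0 = 0$)
$p{\left(l,h \right)} = 0$ ($p{\left(l,h \right)} = \frac{0 l}{2 \cdot 2} = \frac{0}{4} = 0 \cdot \frac{1}{4} = 0$)
$\left(\frac{p{\left(-5,5 \right)}}{3} + 1 \frac{1}{-21}\right) \left(-34 + 19\right) = \left(\frac{0}{3} + 1 \frac{1}{-21}\right) \left(-34 + 19\right) = \left(0 \cdot \frac{1}{3} + 1 \left(- \frac{1}{21}\right)\right) \left(-15\right) = \left(0 - \frac{1}{21}\right) \left(-15\right) = \left(- \frac{1}{21}\right) \left(-15\right) = \frac{5}{7}$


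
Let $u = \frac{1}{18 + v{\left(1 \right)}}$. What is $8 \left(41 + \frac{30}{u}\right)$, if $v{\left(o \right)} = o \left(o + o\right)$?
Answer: $5128$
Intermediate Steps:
$v{\left(o \right)} = 2 o^{2}$ ($v{\left(o \right)} = o 2 o = 2 o^{2}$)
$u = \frac{1}{20}$ ($u = \frac{1}{18 + 2 \cdot 1^{2}} = \frac{1}{18 + 2 \cdot 1} = \frac{1}{18 + 2} = \frac{1}{20} \approx 0.05$)
$8 \left(41 + \frac{30}{u}\right) = 8 \left(41 + 30 \frac{1}{\frac{1}{20}}\right) = 8 \left(41 + 30 \cdot 20\right) = 8 \left(41 + 600\right) = 8 \cdot 641 = 5128$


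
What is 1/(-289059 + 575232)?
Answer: 1/286173 ≈ 3.4944e-6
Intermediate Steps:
1/(-289059 + 575232) = 1/286173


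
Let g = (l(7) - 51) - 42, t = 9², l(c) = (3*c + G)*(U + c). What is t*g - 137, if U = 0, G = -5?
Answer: 1402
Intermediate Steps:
l(c) = c*(-5 + 3*c) (l(c) = (3*c - 5)*(0 + c) = (-5 + 3*c)*c = c*(-5 + 3*c))
t = 81
g = 19 (g = (7*(-5 + 3*7) - 51) - 42 = (7*(-5 + 21) - 51) - 42 = (7*16 - 51) - 42 = (112 - 51) - 42 = 61 - 42 = 19)
t*g - 137 = 81*19 - 137 = 1539 - 137 = 1402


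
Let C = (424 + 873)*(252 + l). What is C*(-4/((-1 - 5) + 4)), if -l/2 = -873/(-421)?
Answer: 270673524/421 ≈ 6.4293e+5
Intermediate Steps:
l = -1746/421 (l = -(-1746)/(-421) = -(-1746)*(-1)/421 = -2*873/421 = -1746/421 ≈ -4.1473)
C = 135336762/421 (C = (424 + 873)*(252 - 1746/421) = 1297*(104346/421) = 135336762/421 ≈ 3.2147e+5)
C*(-4/((-1 - 5) + 4)) = 135336762*(-4/((-1 - 5) + 4))/421 = 135336762*(-4/(-6 + 4))/421 = 135336762*(-4/(-2))/421 = 135336762*(-4*(-½))/421 = (135336762/421)*2 = 270673524/421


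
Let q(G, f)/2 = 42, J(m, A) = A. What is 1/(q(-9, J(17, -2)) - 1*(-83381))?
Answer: 1/83465 ≈ 1.1981e-5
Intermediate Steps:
q(G, f) = 84 (q(G, f) = 2*42 = 84)
1/(q(-9, J(17, -2)) - 1*(-83381)) = 1/(84 - 1*(-83381)) = 1/(84 + 83381) = 1/83465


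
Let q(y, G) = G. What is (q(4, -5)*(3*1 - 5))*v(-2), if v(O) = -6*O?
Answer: 120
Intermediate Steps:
(q(4, -5)*(3*1 - 5))*v(-2) = (-5*(3*1 - 5))*(-6*(-2)) = -5*(3 - 5)*12 = -5*(-2)*12 = 10*12 = 120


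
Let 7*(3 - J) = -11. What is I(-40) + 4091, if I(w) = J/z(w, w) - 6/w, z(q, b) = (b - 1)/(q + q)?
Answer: 23534401/5740 ≈ 4100.1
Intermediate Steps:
z(q, b) = (-1 + b)/(2*q) (z(q, b) = (-1 + b)/((2*q)) = (-1 + b)*(1/(2*q)) = (-1 + b)/(2*q))
J = 32/7 (J = 3 - ⅐*(-11) = 3 + 11/7 = 32/7 ≈ 4.5714)
I(w) = -6/w + 64*w/(7*(-1 + w)) (I(w) = 32/(7*(((-1 + w)/(2*w)))) - 6/w = 32*(2*w/(-1 + w))/7 - 6/w = 64*w/(7*(-1 + w)) - 6/w = -6/w + 64*w/(7*(-1 + w)))
I(-40) + 4091 = (2/7)*(21 - 21*(-40) + 32*(-40)²)/(-40*(-1 - 40)) + 4091 = (2/7)*(-1/40)*(21 + 840 + 32*1600)/(-41) + 4091 = (2/7)*(-1/40)*(-1/41)*(21 + 840 + 51200) + 4091 = (2/7)*(-1/40)*(-1/41)*52061 + 4091 = 52061/5740 + 4091 = 23534401/5740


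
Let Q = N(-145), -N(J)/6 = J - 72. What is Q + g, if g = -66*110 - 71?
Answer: -6029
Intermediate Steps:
N(J) = 432 - 6*J (N(J) = -6*(J - 72) = -6*(-72 + J) = 432 - 6*J)
Q = 1302 (Q = 432 - 6*(-145) = 432 + 870 = 1302)
g = -7331 (g = -7260 - 71 = -7331)
Q + g = 1302 - 7331 = -6029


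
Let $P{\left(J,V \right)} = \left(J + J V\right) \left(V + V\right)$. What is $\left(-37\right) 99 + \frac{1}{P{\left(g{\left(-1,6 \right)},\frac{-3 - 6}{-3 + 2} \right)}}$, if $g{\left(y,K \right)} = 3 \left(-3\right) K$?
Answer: $- \frac{35604361}{9720} \approx -3663.0$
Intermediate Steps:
$g{\left(y,K \right)} = - 9 K$
$P{\left(J,V \right)} = 2 V \left(J + J V\right)$ ($P{\left(J,V \right)} = \left(J + J V\right) 2 V = 2 V \left(J + J V\right)$)
$\left(-37\right) 99 + \frac{1}{P{\left(g{\left(-1,6 \right)},\frac{-3 - 6}{-3 + 2} \right)}} = \left(-37\right) 99 + \frac{1}{2 \left(\left(-9\right) 6\right) \frac{-3 - 6}{-3 + 2} \left(1 + \frac{-3 - 6}{-3 + 2}\right)} = -3663 + \frac{1}{2 \left(-54\right) \left(- \frac{9}{-1}\right) \left(1 - \frac{9}{-1}\right)} = -3663 + \frac{1}{2 \left(-54\right) \left(\left(-9\right) \left(-1\right)\right) \left(1 - -9\right)} = -3663 + \frac{1}{2 \left(-54\right) 9 \left(1 + 9\right)} = -3663 + \frac{1}{2 \left(-54\right) 9 \cdot 10} = -3663 + \frac{1}{-9720} = -3663 - \frac{1}{9720} = - \frac{35604361}{9720}$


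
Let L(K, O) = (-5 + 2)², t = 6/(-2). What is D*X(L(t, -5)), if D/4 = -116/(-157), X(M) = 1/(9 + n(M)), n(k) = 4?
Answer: 464/2041 ≈ 0.22734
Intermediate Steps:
t = -3 (t = 6*(-½) = -3)
L(K, O) = 9 (L(K, O) = (-3)² = 9)
X(M) = 1/13 (X(M) = 1/(9 + 4) = 1/13)
D = 464/157 (D = 4*(-116/(-157)) = 4*(-116*(-1/157)) = 4*(116/157) = 464/157 ≈ 2.9554)
D*X(L(t, -5)) = (464/157)*(1/13) = 464/2041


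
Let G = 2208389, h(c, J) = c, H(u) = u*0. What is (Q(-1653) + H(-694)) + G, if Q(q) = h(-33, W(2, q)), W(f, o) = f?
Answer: 2208356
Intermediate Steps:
H(u) = 0
Q(q) = -33
(Q(-1653) + H(-694)) + G = (-33 + 0) + 2208389 = -33 + 2208389 = 2208356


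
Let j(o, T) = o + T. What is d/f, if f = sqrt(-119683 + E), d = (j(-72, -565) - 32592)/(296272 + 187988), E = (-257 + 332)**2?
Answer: 4747*I*sqrt(114058)/7890532440 ≈ 0.00020318*I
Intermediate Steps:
j(o, T) = T + o
E = 5625 (E = 75**2 = 5625)
d = -4747/69180 (d = ((-565 - 72) - 32592)/(296272 + 187988) = (-637 - 32592)/484260 = -33229*1/484260 = -4747/69180 ≈ -0.068618)
f = I*sqrt(114058) (f = sqrt(-119683 + 5625) = sqrt(-114058) = I*sqrt(114058) ≈ 337.72*I)
d/f = -4747*(-I*sqrt(114058)/114058)/69180 = -(-4747)*I*sqrt(114058)/7890532440 = 4747*I*sqrt(114058)/7890532440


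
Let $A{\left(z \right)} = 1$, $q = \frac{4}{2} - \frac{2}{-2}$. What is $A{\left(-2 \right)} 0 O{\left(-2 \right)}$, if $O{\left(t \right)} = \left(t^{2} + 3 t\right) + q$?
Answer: $0$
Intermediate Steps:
$q = 3$ ($q = 4 \cdot \frac{1}{2} - -1 = 2 + 1 = 3$)
$O{\left(t \right)} = 3 + t^{2} + 3 t$ ($O{\left(t \right)} = \left(t^{2} + 3 t\right) + 3 = 3 + t^{2} + 3 t$)
$A{\left(-2 \right)} 0 O{\left(-2 \right)} = 1 \cdot 0 \left(3 + \left(-2\right)^{2} + 3 \left(-2\right)\right) = 0 \left(3 + 4 - 6\right) = 0 \cdot 1 = 0$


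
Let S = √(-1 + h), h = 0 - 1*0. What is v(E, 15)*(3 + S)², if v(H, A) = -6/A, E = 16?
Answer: -16/5 - 12*I/5 ≈ -3.2 - 2.4*I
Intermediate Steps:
h = 0 (h = 0 + 0 = 0)
S = I (S = √(-1 + 0) = √(-1) = I ≈ 1.0*I)
v(E, 15)*(3 + S)² = (-6/15)*(3 + I)² = (-6*1/15)*(3 + I)² = -2*(3 + I)²/5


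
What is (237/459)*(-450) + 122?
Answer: -1876/17 ≈ -110.35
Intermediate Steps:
(237/459)*(-450) + 122 = (237*(1/459))*(-450) + 122 = (79/153)*(-450) + 122 = -3950/17 + 122 = -1876/17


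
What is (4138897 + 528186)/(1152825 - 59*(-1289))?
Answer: 4667083/1228876 ≈ 3.7978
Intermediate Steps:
(4138897 + 528186)/(1152825 - 59*(-1289)) = 4667083/(1152825 + 76051) = 4667083/1228876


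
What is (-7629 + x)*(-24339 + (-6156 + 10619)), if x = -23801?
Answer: 624702680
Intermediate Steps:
(-7629 + x)*(-24339 + (-6156 + 10619)) = (-7629 - 23801)*(-24339 + (-6156 + 10619)) = -31430*(-24339 + 4463) = -31430*(-19876) = 624702680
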